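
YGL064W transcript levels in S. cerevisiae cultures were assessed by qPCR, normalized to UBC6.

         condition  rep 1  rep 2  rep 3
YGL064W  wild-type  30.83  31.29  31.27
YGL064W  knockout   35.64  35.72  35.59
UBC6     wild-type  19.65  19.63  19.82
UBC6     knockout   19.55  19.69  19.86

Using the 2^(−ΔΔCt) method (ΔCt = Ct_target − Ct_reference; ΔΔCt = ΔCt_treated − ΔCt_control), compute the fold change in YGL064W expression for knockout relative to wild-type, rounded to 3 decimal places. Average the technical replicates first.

Mean Ct: YGL064W wild-type 31.130; YGL064W knockout 35.650; UBC6 wild-type 19.700; UBC6 knockout 19.700
ΔCt(wild-type) = 31.130 − 19.700 = 11.430
ΔCt(knockout) = 35.650 − 19.700 = 15.950
ΔΔCt = 15.950 − 11.430 = 4.520
Fold change = 2^(−4.520) = 0.0436

0.044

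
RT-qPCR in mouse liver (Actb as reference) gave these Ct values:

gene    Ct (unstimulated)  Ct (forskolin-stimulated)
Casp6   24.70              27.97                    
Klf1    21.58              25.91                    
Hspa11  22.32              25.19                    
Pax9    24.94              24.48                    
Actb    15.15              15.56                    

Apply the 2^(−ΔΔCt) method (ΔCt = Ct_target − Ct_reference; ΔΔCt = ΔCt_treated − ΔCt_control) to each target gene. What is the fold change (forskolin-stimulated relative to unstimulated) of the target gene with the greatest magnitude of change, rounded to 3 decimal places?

Casp6: ΔΔCt = (27.97−15.56) − (24.70−15.15) = 12.41 − 9.55 = 2.86; fold change = 2^-2.86 = 0.138
Klf1: ΔΔCt = (25.91−15.56) − (21.58−15.15) = 10.35 − 6.43 = 3.92; fold change = 2^-3.92 = 0.066
Hspa11: ΔΔCt = (25.19−15.56) − (22.32−15.15) = 9.63 − 7.17 = 2.46; fold change = 2^-2.46 = 0.182
Pax9: ΔΔCt = (24.48−15.56) − (24.94−15.15) = 8.92 − 9.79 = -0.87; fold change = 2^0.87 = 1.828
Klf1 has the largest |ΔΔCt| = 3.92.

0.066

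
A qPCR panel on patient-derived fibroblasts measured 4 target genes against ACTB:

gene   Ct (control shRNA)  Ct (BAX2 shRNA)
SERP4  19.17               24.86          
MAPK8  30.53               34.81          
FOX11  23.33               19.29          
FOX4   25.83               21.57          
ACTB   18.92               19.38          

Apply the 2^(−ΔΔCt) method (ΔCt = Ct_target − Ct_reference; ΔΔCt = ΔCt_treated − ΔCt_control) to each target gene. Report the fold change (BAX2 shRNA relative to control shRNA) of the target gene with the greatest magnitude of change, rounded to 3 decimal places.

0.027

SERP4: ΔΔCt = (24.86−19.38) − (19.17−18.92) = 5.48 − 0.25 = 5.23; fold change = 2^-5.23 = 0.027
MAPK8: ΔΔCt = (34.81−19.38) − (30.53−18.92) = 15.43 − 11.61 = 3.82; fold change = 2^-3.82 = 0.071
FOX11: ΔΔCt = (19.29−19.38) − (23.33−18.92) = -0.09 − 4.41 = -4.50; fold change = 2^4.50 = 22.627
FOX4: ΔΔCt = (21.57−19.38) − (25.83−18.92) = 2.19 − 6.91 = -4.72; fold change = 2^4.72 = 26.355
SERP4 has the largest |ΔΔCt| = 5.23.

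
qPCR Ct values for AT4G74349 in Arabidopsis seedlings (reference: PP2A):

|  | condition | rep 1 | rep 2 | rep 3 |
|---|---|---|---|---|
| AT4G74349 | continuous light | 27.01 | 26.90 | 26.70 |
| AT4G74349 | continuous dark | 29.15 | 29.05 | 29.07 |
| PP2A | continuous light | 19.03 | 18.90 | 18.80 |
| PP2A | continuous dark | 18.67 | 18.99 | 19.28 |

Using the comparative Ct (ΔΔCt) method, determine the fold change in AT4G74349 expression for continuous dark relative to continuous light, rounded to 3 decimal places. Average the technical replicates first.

Mean Ct: AT4G74349 continuous light 26.870; AT4G74349 continuous dark 29.090; PP2A continuous light 18.910; PP2A continuous dark 18.980
ΔCt(continuous light) = 26.870 − 18.910 = 7.960
ΔCt(continuous dark) = 29.090 − 18.980 = 10.110
ΔΔCt = 10.110 − 7.960 = 2.150
Fold change = 2^(−2.150) = 0.2253

0.225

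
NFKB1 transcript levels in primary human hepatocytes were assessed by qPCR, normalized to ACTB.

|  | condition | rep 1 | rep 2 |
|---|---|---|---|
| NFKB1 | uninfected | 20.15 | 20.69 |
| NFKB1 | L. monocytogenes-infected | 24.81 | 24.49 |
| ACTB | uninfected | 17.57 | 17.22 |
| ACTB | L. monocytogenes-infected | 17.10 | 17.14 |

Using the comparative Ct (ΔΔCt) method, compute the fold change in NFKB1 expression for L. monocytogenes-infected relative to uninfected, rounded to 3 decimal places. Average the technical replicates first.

Mean Ct: NFKB1 uninfected 20.420; NFKB1 L. monocytogenes-infected 24.650; ACTB uninfected 17.395; ACTB L. monocytogenes-infected 17.120
ΔCt(uninfected) = 20.420 − 17.395 = 3.025
ΔCt(L. monocytogenes-infected) = 24.650 − 17.120 = 7.530
ΔΔCt = 7.530 − 3.025 = 4.505
Fold change = 2^(−4.505) = 0.0440

0.044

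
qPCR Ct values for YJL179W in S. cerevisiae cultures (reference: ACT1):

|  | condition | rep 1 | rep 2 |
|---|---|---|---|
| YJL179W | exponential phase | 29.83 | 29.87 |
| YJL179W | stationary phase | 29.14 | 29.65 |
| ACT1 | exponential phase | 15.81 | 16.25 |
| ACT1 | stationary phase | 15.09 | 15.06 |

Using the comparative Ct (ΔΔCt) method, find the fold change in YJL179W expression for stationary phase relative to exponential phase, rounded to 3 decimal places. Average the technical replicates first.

0.707

Mean Ct: YJL179W exponential phase 29.850; YJL179W stationary phase 29.395; ACT1 exponential phase 16.030; ACT1 stationary phase 15.075
ΔCt(exponential phase) = 29.850 − 16.030 = 13.820
ΔCt(stationary phase) = 29.395 − 15.075 = 14.320
ΔΔCt = 14.320 − 13.820 = 0.500
Fold change = 2^(−0.500) = 0.7071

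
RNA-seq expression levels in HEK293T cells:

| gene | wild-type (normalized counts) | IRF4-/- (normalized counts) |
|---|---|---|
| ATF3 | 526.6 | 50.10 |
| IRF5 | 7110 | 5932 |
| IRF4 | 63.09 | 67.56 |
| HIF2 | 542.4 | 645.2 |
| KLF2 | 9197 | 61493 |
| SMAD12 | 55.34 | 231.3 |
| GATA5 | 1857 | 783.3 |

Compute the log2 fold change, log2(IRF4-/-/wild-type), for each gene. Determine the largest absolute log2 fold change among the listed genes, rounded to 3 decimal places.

3.394

log2(50.10/526.6) = -3.394  (ATF3)
log2(5932/7110) = -0.261  (IRF5)
log2(67.56/63.09) = 0.099  (IRF4)
log2(645.2/542.4) = 0.250  (HIF2)
log2(61493/9197) = 2.741  (KLF2)
log2(231.3/55.34) = 2.063  (SMAD12)
log2(783.3/1857) = -1.245  (GATA5)
The largest magnitude belongs to ATF3.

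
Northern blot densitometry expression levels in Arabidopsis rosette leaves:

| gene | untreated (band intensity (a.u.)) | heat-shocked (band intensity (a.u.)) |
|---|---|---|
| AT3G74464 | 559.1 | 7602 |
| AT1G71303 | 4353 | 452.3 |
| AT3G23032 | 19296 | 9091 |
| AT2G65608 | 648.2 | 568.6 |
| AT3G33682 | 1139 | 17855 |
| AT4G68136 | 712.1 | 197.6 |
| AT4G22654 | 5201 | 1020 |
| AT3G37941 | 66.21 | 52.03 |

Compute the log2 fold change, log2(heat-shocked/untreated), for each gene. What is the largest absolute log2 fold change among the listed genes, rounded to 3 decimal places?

3.970

log2(7602/559.1) = 3.765  (AT3G74464)
log2(452.3/4353) = -3.267  (AT1G71303)
log2(9091/19296) = -1.086  (AT3G23032)
log2(568.6/648.2) = -0.189  (AT2G65608)
log2(17855/1139) = 3.970  (AT3G33682)
log2(197.6/712.1) = -1.849  (AT4G68136)
log2(1020/5201) = -2.350  (AT4G22654)
log2(52.03/66.21) = -0.348  (AT3G37941)
The largest magnitude belongs to AT3G33682.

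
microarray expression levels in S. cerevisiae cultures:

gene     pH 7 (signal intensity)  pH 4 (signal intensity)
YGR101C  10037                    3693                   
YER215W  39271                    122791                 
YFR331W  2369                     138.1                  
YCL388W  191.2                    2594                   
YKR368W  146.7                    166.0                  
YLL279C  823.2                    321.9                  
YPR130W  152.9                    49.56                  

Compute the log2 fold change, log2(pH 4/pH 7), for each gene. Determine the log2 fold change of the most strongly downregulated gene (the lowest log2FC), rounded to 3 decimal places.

log2(3693/10037) = -1.442  (YGR101C)
log2(122791/39271) = 1.645  (YER215W)
log2(138.1/2369) = -4.100  (YFR331W)
log2(2594/191.2) = 3.762  (YCL388W)
log2(166.0/146.7) = 0.178  (YKR368W)
log2(321.9/823.2) = -1.355  (YLL279C)
log2(49.56/152.9) = -1.625  (YPR130W)
YFR331W is most strongly downregulated.

-4.100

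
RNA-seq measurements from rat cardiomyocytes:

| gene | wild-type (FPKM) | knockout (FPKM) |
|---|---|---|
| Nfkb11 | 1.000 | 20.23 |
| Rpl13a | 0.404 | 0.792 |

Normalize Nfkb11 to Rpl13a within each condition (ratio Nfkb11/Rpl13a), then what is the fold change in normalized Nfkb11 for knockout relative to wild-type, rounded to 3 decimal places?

10.319

Nfkb11/Rpl13a (wild-type) = 1.000 / 0.404 = 2.4752
Nfkb11/Rpl13a (knockout) = 20.23 / 0.792 = 25.543
Fold change = 25.543 / 2.4752 = 10.3193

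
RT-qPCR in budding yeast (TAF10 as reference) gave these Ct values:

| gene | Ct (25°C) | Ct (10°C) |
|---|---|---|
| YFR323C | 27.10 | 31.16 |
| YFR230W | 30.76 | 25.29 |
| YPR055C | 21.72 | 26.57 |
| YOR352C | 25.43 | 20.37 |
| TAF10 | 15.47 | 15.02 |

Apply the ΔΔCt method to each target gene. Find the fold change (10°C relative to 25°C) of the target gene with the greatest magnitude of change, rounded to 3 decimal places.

0.025

YFR323C: ΔΔCt = (31.16−15.02) − (27.10−15.47) = 16.14 − 11.63 = 4.51; fold change = 2^-4.51 = 0.044
YFR230W: ΔΔCt = (25.29−15.02) − (30.76−15.47) = 10.27 − 15.29 = -5.02; fold change = 2^5.02 = 32.447
YPR055C: ΔΔCt = (26.57−15.02) − (21.72−15.47) = 11.55 − 6.25 = 5.30; fold change = 2^-5.30 = 0.025
YOR352C: ΔΔCt = (20.37−15.02) − (25.43−15.47) = 5.35 − 9.96 = -4.61; fold change = 2^4.61 = 24.420
YPR055C has the largest |ΔΔCt| = 5.30.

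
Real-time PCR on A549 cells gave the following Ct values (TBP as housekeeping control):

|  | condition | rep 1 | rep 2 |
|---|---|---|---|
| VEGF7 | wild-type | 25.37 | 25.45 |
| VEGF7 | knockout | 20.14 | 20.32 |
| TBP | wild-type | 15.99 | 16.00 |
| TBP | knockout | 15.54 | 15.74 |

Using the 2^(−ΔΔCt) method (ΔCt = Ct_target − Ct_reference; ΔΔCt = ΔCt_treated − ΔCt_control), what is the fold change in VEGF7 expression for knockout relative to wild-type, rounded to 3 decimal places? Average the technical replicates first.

Mean Ct: VEGF7 wild-type 25.410; VEGF7 knockout 20.230; TBP wild-type 15.995; TBP knockout 15.640
ΔCt(wild-type) = 25.410 − 15.995 = 9.415
ΔCt(knockout) = 20.230 − 15.640 = 4.590
ΔΔCt = 4.590 − 9.415 = -4.825
Fold change = 2^(−(-4.825)) = 2^4.825 = 28.3446

28.345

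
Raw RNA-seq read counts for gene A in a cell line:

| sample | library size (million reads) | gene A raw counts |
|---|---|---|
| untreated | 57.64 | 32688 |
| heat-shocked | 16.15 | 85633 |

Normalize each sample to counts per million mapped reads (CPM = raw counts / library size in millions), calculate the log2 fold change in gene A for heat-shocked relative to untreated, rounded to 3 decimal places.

3.225

CPM(untreated) = 32688 / 57.64 = 567.1062
CPM(heat-shocked) = 85633 / 16.15 = 5302.3529
Fold change = 5302.3529 / 567.1062 = 9.34984
log2(9.34984) = 3.2249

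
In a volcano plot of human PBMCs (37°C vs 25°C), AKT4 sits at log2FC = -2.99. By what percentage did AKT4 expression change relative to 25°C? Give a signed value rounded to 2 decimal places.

-87.41%

Fold change = 2^(-2.99) = 0.1259
Percent change = (FC − 1) × 100% = (0.1259 − 1) × 100 = -87.41%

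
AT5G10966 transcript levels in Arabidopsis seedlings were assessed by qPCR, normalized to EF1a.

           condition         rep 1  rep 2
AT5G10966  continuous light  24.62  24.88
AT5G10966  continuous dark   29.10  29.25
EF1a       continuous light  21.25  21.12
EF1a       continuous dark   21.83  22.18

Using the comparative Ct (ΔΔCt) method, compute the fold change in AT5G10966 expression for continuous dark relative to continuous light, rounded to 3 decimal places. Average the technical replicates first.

Mean Ct: AT5G10966 continuous light 24.750; AT5G10966 continuous dark 29.175; EF1a continuous light 21.185; EF1a continuous dark 22.005
ΔCt(continuous light) = 24.750 − 21.185 = 3.565
ΔCt(continuous dark) = 29.175 − 22.005 = 7.170
ΔΔCt = 7.170 − 3.565 = 3.605
Fold change = 2^(−3.605) = 0.0822

0.082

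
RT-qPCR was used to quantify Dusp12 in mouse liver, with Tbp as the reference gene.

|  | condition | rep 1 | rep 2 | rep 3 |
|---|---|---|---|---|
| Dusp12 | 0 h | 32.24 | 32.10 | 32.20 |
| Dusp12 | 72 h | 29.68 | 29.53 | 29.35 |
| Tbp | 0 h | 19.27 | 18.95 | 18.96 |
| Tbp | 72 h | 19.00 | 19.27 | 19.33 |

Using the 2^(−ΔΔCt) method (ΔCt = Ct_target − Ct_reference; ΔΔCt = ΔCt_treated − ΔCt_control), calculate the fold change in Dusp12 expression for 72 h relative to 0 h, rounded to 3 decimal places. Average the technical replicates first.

Mean Ct: Dusp12 0 h 32.180; Dusp12 72 h 29.520; Tbp 0 h 19.060; Tbp 72 h 19.200
ΔCt(0 h) = 32.180 − 19.060 = 13.120
ΔCt(72 h) = 29.520 − 19.200 = 10.320
ΔΔCt = 10.320 − 13.120 = -2.800
Fold change = 2^(−(-2.800)) = 2^2.800 = 6.9644

6.964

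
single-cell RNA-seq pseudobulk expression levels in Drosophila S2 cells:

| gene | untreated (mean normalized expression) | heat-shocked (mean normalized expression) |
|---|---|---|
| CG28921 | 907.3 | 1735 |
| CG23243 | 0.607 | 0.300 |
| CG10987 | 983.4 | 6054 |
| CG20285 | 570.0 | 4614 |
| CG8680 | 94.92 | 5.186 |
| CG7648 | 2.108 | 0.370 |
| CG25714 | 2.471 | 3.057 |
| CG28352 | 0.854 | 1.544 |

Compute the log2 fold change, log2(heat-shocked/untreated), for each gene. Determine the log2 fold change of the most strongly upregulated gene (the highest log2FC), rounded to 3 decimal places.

log2(1735/907.3) = 0.935  (CG28921)
log2(0.300/0.607) = -1.017  (CG23243)
log2(6054/983.4) = 2.622  (CG10987)
log2(4614/570.0) = 3.017  (CG20285)
log2(5.186/94.92) = -4.194  (CG8680)
log2(0.370/2.108) = -2.510  (CG7648)
log2(3.057/2.471) = 0.307  (CG25714)
log2(1.544/0.854) = 0.854  (CG28352)
CG20285 is most strongly upregulated.

3.017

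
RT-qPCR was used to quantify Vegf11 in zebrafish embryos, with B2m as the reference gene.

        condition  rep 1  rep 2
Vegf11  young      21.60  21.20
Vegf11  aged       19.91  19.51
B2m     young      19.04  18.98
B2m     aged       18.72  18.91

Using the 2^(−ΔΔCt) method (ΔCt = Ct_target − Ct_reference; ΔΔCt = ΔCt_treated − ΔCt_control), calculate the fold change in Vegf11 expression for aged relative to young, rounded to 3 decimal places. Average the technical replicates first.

Mean Ct: Vegf11 young 21.400; Vegf11 aged 19.710; B2m young 19.010; B2m aged 18.815
ΔCt(young) = 21.400 − 19.010 = 2.390
ΔCt(aged) = 19.710 − 18.815 = 0.895
ΔΔCt = 0.895 − 2.390 = -1.495
Fold change = 2^(−(-1.495)) = 2^1.495 = 2.8186

2.819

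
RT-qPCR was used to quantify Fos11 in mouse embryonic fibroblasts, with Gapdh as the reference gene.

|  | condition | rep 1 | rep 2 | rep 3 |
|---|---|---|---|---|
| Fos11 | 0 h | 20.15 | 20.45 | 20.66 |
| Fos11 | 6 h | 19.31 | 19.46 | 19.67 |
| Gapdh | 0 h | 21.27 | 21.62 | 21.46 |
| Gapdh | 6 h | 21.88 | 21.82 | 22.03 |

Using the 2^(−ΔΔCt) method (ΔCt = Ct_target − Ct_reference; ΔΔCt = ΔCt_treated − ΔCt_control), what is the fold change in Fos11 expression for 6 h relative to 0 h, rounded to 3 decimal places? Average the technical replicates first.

2.639

Mean Ct: Fos11 0 h 20.420; Fos11 6 h 19.480; Gapdh 0 h 21.450; Gapdh 6 h 21.910
ΔCt(0 h) = 20.420 − 21.450 = -1.030
ΔCt(6 h) = 19.480 − 21.910 = -2.430
ΔΔCt = -2.430 − (-1.030) = -1.400
Fold change = 2^(−(-1.400)) = 2^1.400 = 2.6390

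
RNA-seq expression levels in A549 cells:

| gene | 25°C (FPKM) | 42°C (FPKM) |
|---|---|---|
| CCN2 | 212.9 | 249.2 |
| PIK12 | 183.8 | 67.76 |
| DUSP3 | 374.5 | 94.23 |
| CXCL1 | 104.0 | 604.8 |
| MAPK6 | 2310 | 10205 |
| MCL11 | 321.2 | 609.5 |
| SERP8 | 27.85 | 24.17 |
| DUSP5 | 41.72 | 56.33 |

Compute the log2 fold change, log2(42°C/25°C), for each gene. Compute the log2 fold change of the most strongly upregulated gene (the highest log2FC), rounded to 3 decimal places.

2.540

log2(249.2/212.9) = 0.227  (CCN2)
log2(67.76/183.8) = -1.440  (PIK12)
log2(94.23/374.5) = -1.991  (DUSP3)
log2(604.8/104.0) = 2.540  (CXCL1)
log2(10205/2310) = 2.143  (MAPK6)
log2(609.5/321.2) = 0.924  (MCL11)
log2(24.17/27.85) = -0.204  (SERP8)
log2(56.33/41.72) = 0.433  (DUSP5)
CXCL1 is most strongly upregulated.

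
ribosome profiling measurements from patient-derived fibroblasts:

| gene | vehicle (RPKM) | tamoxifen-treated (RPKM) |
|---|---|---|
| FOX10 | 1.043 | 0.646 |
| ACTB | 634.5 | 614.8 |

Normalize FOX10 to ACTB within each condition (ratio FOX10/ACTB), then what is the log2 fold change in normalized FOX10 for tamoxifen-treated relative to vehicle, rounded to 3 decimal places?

FOX10/ACTB (vehicle) = 1.043 / 634.5 = 0.0016438
FOX10/ACTB (tamoxifen-treated) = 0.646 / 614.8 = 0.0010507
Fold change = 0.0010507 / 0.0016438 = 0.6392
log2(0.6392) = -0.6456

-0.646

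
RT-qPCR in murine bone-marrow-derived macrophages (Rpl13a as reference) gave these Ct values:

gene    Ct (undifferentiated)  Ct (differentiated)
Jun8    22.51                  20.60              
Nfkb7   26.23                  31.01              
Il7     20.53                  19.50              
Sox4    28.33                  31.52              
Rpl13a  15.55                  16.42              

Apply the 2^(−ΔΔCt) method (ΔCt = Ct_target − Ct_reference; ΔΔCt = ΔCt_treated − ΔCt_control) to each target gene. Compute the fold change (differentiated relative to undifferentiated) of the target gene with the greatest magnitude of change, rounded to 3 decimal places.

Jun8: ΔΔCt = (20.60−16.42) − (22.51−15.55) = 4.18 − 6.96 = -2.78; fold change = 2^2.78 = 6.869
Nfkb7: ΔΔCt = (31.01−16.42) − (26.23−15.55) = 14.59 − 10.68 = 3.91; fold change = 2^-3.91 = 0.067
Il7: ΔΔCt = (19.50−16.42) − (20.53−15.55) = 3.08 − 4.98 = -1.90; fold change = 2^1.90 = 3.732
Sox4: ΔΔCt = (31.52−16.42) − (28.33−15.55) = 15.10 − 12.78 = 2.32; fold change = 2^-2.32 = 0.200
Nfkb7 has the largest |ΔΔCt| = 3.91.

0.067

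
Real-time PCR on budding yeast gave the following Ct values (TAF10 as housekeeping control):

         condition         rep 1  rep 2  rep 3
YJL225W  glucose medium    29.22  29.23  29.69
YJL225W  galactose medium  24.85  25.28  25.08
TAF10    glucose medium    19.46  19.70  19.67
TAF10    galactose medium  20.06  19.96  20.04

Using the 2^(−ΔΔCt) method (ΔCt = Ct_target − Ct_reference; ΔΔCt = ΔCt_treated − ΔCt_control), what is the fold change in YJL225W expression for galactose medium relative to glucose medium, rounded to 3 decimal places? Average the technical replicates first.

26.355

Mean Ct: YJL225W glucose medium 29.380; YJL225W galactose medium 25.070; TAF10 glucose medium 19.610; TAF10 galactose medium 20.020
ΔCt(glucose medium) = 29.380 − 19.610 = 9.770
ΔCt(galactose medium) = 25.070 − 20.020 = 5.050
ΔΔCt = 5.050 − 9.770 = -4.720
Fold change = 2^(−(-4.720)) = 2^4.720 = 26.3549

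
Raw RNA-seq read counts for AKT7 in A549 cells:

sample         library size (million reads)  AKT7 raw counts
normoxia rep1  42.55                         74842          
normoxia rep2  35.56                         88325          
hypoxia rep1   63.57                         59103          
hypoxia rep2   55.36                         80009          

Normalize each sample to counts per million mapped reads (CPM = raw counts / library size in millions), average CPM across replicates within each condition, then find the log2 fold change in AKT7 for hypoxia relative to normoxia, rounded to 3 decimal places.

-0.837

CPM(normoxia rep1) = 74842 / 42.55 = 1758.9189
CPM(normoxia rep2) = 88325 / 35.56 = 2483.8301
CPM(hypoxia rep1) = 59103 / 63.57 = 929.7310
CPM(hypoxia rep2) = 80009 / 55.36 = 1445.2493
mean CPM(normoxia) = 2121.3745; mean CPM(hypoxia) = 1187.4901
Fold change = 1187.4901 / 2121.3745 = 0.55977
log2(0.55977) = -0.8371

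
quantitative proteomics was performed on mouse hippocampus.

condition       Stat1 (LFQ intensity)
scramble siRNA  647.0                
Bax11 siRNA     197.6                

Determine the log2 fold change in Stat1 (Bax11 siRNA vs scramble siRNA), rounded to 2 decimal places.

-1.71

Fold change = 197.6 / 647.0 = 0.3054
log2(0.3054) = -1.711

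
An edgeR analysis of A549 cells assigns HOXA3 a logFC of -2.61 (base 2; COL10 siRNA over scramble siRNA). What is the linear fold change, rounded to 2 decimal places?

0.16

Fold change = 2^(-2.61) = 0.164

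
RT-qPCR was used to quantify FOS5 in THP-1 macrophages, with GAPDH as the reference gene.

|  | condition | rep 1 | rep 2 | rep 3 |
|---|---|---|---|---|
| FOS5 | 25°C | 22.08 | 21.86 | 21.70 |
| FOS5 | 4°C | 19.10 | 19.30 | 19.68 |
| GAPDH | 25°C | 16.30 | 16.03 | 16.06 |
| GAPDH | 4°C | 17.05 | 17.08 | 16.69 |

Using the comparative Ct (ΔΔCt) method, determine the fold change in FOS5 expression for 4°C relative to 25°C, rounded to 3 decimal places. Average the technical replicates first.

10.056

Mean Ct: FOS5 25°C 21.880; FOS5 4°C 19.360; GAPDH 25°C 16.130; GAPDH 4°C 16.940
ΔCt(25°C) = 21.880 − 16.130 = 5.750
ΔCt(4°C) = 19.360 − 16.940 = 2.420
ΔΔCt = 2.420 − 5.750 = -3.330
Fold change = 2^(−(-3.330)) = 2^3.330 = 10.0561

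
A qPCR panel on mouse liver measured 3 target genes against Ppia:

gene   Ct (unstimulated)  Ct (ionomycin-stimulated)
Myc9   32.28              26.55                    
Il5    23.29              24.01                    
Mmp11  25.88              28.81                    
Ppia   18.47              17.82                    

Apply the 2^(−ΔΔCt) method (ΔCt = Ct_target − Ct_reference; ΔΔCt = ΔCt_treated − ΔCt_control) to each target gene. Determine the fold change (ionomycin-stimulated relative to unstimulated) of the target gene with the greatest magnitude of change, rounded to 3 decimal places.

Myc9: ΔΔCt = (26.55−17.82) − (32.28−18.47) = 8.73 − 13.81 = -5.08; fold change = 2^5.08 = 33.825
Il5: ΔΔCt = (24.01−17.82) − (23.29−18.47) = 6.19 − 4.82 = 1.37; fold change = 2^-1.37 = 0.387
Mmp11: ΔΔCt = (28.81−17.82) − (25.88−18.47) = 10.99 − 7.41 = 3.58; fold change = 2^-3.58 = 0.084
Myc9 has the largest |ΔΔCt| = 5.08.

33.825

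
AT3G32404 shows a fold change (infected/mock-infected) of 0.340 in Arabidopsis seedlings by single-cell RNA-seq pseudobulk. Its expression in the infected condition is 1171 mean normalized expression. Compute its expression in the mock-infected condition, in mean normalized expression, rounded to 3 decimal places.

mock-infected expression = 1171 / 0.340 = 3444.118

3444.118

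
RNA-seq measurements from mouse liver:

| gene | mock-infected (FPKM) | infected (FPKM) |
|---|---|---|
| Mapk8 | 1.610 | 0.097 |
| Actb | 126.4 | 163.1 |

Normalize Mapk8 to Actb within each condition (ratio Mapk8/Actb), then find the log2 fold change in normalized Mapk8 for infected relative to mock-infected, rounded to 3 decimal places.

Mapk8/Actb (mock-infected) = 1.610 / 126.4 = 0.012737
Mapk8/Actb (infected) = 0.097 / 163.1 = 0.00059473
Fold change = 0.00059473 / 0.012737 = 0.0467
log2(0.0467) = -4.4207

-4.421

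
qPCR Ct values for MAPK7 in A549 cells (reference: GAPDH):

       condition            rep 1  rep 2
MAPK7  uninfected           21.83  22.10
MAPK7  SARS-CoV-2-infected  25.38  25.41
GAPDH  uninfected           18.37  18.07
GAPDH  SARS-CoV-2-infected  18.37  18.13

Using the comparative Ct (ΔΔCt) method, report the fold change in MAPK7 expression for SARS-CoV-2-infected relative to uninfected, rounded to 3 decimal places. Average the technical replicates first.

Mean Ct: MAPK7 uninfected 21.965; MAPK7 SARS-CoV-2-infected 25.395; GAPDH uninfected 18.220; GAPDH SARS-CoV-2-infected 18.250
ΔCt(uninfected) = 21.965 − 18.220 = 3.745
ΔCt(SARS-CoV-2-infected) = 25.395 − 18.250 = 7.145
ΔΔCt = 7.145 − 3.745 = 3.400
Fold change = 2^(−3.400) = 0.0947

0.095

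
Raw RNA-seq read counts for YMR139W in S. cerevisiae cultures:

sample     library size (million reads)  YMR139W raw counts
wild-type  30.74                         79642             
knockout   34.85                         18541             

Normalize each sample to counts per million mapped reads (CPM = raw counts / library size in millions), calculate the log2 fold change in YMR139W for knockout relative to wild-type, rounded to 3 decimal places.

CPM(wild-type) = 79642 / 30.74 = 2590.8263
CPM(knockout) = 18541 / 34.85 = 532.0230
Fold change = 532.0230 / 2590.8263 = 0.20535
log2(0.20535) = -2.2839

-2.284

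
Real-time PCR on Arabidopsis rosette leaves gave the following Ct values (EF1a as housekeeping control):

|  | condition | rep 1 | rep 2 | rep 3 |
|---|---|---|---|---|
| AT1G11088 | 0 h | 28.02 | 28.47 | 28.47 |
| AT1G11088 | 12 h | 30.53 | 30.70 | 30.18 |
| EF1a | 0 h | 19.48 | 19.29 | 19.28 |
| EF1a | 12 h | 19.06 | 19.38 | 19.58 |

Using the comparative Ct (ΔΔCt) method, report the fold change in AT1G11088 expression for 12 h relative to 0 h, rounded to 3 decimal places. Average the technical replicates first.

Mean Ct: AT1G11088 0 h 28.320; AT1G11088 12 h 30.470; EF1a 0 h 19.350; EF1a 12 h 19.340
ΔCt(0 h) = 28.320 − 19.350 = 8.970
ΔCt(12 h) = 30.470 − 19.340 = 11.130
ΔΔCt = 11.130 − 8.970 = 2.160
Fold change = 2^(−2.160) = 0.2238

0.224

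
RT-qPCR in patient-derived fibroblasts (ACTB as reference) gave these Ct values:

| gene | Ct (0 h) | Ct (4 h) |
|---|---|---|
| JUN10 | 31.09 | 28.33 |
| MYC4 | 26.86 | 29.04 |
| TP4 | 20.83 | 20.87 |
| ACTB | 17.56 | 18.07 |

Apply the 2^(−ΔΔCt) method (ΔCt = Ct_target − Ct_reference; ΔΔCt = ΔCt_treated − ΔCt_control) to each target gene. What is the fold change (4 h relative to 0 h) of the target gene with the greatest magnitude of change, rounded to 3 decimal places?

JUN10: ΔΔCt = (28.33−18.07) − (31.09−17.56) = 10.26 − 13.53 = -3.27; fold change = 2^3.27 = 9.646
MYC4: ΔΔCt = (29.04−18.07) − (26.86−17.56) = 10.97 − 9.30 = 1.67; fold change = 2^-1.67 = 0.314
TP4: ΔΔCt = (20.87−18.07) − (20.83−17.56) = 2.80 − 3.27 = -0.47; fold change = 2^0.47 = 1.385
JUN10 has the largest |ΔΔCt| = 3.27.

9.646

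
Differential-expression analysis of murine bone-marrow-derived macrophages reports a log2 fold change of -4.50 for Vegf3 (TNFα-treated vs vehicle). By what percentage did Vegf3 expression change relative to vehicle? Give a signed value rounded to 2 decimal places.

-95.58%

Fold change = 2^(-4.50) = 0.0442
Percent change = (FC − 1) × 100% = (0.0442 − 1) × 100 = -95.58%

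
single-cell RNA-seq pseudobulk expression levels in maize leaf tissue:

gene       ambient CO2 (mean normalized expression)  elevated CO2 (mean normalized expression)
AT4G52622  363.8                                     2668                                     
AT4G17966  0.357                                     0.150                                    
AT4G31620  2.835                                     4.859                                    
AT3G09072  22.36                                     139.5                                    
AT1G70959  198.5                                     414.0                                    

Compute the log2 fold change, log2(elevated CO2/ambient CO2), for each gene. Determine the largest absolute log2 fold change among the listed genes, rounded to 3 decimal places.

log2(2668/363.8) = 2.875  (AT4G52622)
log2(0.150/0.357) = -1.251  (AT4G17966)
log2(4.859/2.835) = 0.777  (AT4G31620)
log2(139.5/22.36) = 2.641  (AT3G09072)
log2(414.0/198.5) = 1.060  (AT1G70959)
The largest magnitude belongs to AT4G52622.

2.875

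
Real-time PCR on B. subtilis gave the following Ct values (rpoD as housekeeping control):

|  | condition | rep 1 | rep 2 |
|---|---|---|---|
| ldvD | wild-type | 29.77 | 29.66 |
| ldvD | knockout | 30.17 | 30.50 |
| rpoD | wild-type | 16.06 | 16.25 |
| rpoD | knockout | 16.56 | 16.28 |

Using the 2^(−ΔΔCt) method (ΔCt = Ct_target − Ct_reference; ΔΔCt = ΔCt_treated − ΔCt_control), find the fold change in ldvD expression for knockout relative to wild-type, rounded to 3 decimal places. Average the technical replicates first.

Mean Ct: ldvD wild-type 29.715; ldvD knockout 30.335; rpoD wild-type 16.155; rpoD knockout 16.420
ΔCt(wild-type) = 29.715 − 16.155 = 13.560
ΔCt(knockout) = 30.335 − 16.420 = 13.915
ΔΔCt = 13.915 − 13.560 = 0.355
Fold change = 2^(−0.355) = 0.7819

0.782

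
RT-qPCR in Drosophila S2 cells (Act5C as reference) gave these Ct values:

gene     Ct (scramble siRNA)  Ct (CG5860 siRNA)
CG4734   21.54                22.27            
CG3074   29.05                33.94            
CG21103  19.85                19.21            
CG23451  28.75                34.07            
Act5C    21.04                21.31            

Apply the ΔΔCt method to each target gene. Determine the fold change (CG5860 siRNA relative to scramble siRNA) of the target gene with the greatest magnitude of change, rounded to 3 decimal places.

CG4734: ΔΔCt = (22.27−21.31) − (21.54−21.04) = 0.96 − 0.50 = 0.46; fold change = 2^-0.46 = 0.727
CG3074: ΔΔCt = (33.94−21.31) − (29.05−21.04) = 12.63 − 8.01 = 4.62; fold change = 2^-4.62 = 0.041
CG21103: ΔΔCt = (19.21−21.31) − (19.85−21.04) = -2.10 − (-1.19) = -0.91; fold change = 2^0.91 = 1.879
CG23451: ΔΔCt = (34.07−21.31) − (28.75−21.04) = 12.76 − 7.71 = 5.05; fold change = 2^-5.05 = 0.030
CG23451 has the largest |ΔΔCt| = 5.05.

0.030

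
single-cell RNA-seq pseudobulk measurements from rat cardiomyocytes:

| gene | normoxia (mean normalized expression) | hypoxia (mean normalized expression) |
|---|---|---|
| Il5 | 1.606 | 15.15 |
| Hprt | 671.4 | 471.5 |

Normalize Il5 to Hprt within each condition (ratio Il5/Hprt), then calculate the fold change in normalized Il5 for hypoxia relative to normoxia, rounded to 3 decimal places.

13.433

Il5/Hprt (normoxia) = 1.606 / 671.4 = 0.002392
Il5/Hprt (hypoxia) = 15.15 / 471.5 = 0.032131
Fold change = 0.032131 / 0.002392 = 13.4328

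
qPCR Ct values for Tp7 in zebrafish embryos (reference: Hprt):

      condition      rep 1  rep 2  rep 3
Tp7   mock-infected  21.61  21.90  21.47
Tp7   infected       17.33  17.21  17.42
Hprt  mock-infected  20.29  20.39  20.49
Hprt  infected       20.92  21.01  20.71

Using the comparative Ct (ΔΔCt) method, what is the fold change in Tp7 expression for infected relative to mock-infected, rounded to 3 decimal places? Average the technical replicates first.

Mean Ct: Tp7 mock-infected 21.660; Tp7 infected 17.320; Hprt mock-infected 20.390; Hprt infected 20.880
ΔCt(mock-infected) = 21.660 − 20.390 = 1.270
ΔCt(infected) = 17.320 − 20.880 = -3.560
ΔΔCt = -3.560 − 1.270 = -4.830
Fold change = 2^(−(-4.830)) = 2^4.830 = 28.4430

28.443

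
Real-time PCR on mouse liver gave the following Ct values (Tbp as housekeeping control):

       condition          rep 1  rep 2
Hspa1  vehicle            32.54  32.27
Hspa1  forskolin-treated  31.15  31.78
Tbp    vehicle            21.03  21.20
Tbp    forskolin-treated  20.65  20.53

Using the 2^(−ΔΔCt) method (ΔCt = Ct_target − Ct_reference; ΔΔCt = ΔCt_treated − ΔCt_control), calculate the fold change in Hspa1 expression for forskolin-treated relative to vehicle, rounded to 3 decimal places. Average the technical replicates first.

Mean Ct: Hspa1 vehicle 32.405; Hspa1 forskolin-treated 31.465; Tbp vehicle 21.115; Tbp forskolin-treated 20.590
ΔCt(vehicle) = 32.405 − 21.115 = 11.290
ΔCt(forskolin-treated) = 31.465 − 20.590 = 10.875
ΔΔCt = 10.875 − 11.290 = -0.415
Fold change = 2^(−(-0.415)) = 2^0.415 = 1.3333

1.333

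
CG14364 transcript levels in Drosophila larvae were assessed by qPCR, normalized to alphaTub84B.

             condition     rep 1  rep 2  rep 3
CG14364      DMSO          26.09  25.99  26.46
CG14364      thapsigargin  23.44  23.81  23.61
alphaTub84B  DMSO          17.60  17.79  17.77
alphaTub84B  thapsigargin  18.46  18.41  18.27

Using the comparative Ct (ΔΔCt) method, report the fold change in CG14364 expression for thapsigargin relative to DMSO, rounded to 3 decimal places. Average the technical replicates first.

9.318

Mean Ct: CG14364 DMSO 26.180; CG14364 thapsigargin 23.620; alphaTub84B DMSO 17.720; alphaTub84B thapsigargin 18.380
ΔCt(DMSO) = 26.180 − 17.720 = 8.460
ΔCt(thapsigargin) = 23.620 − 18.380 = 5.240
ΔΔCt = 5.240 − 8.460 = -3.220
Fold change = 2^(−(-3.220)) = 2^3.220 = 9.3179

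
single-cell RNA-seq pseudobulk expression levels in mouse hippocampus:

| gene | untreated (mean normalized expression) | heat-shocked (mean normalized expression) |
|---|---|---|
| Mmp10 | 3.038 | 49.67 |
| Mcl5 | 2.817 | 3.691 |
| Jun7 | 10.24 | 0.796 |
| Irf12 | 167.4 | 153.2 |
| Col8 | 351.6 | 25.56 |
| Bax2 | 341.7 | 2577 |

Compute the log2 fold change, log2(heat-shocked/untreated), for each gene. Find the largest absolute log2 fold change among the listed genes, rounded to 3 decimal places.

4.031

log2(49.67/3.038) = 4.031  (Mmp10)
log2(3.691/2.817) = 0.390  (Mcl5)
log2(0.796/10.24) = -3.685  (Jun7)
log2(153.2/167.4) = -0.128  (Irf12)
log2(25.56/351.6) = -3.782  (Col8)
log2(2577/341.7) = 2.915  (Bax2)
The largest magnitude belongs to Mmp10.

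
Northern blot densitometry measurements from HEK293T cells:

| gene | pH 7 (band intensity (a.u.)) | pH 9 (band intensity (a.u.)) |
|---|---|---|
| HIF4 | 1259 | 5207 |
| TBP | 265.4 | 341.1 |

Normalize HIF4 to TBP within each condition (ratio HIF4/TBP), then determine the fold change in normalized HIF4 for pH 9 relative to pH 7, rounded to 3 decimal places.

3.218

HIF4/TBP (pH 7) = 1259 / 265.4 = 4.7438
HIF4/TBP (pH 9) = 5207 / 341.1 = 15.265
Fold change = 15.265 / 4.7438 = 3.2180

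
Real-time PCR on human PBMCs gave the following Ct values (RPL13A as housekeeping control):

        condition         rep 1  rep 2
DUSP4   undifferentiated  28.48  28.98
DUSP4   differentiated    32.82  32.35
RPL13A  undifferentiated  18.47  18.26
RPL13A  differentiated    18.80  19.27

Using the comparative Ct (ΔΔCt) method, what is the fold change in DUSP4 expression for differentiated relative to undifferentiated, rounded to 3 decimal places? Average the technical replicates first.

Mean Ct: DUSP4 undifferentiated 28.730; DUSP4 differentiated 32.585; RPL13A undifferentiated 18.365; RPL13A differentiated 19.035
ΔCt(undifferentiated) = 28.730 − 18.365 = 10.365
ΔCt(differentiated) = 32.585 − 19.035 = 13.550
ΔΔCt = 13.550 − 10.365 = 3.185
Fold change = 2^(−3.185) = 0.1100

0.110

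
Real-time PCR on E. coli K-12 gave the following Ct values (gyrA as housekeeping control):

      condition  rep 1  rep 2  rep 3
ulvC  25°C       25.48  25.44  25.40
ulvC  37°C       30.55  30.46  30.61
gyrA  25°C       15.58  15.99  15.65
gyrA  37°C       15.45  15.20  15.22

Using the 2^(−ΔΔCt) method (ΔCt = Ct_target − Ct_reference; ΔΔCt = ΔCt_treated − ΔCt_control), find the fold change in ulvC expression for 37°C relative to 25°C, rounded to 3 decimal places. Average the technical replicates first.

Mean Ct: ulvC 25°C 25.440; ulvC 37°C 30.540; gyrA 25°C 15.740; gyrA 37°C 15.290
ΔCt(25°C) = 25.440 − 15.740 = 9.700
ΔCt(37°C) = 30.540 − 15.290 = 15.250
ΔΔCt = 15.250 − 9.700 = 5.550
Fold change = 2^(−5.550) = 0.0213

0.021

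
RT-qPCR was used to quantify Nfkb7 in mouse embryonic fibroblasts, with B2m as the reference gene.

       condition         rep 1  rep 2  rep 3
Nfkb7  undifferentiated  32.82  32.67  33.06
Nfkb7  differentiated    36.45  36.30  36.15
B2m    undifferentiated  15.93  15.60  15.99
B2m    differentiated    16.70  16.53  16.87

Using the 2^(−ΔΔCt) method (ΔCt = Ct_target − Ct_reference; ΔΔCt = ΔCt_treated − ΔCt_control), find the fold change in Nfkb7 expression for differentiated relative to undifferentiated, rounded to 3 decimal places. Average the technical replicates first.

0.166

Mean Ct: Nfkb7 undifferentiated 32.850; Nfkb7 differentiated 36.300; B2m undifferentiated 15.840; B2m differentiated 16.700
ΔCt(undifferentiated) = 32.850 − 15.840 = 17.010
ΔCt(differentiated) = 36.300 − 16.700 = 19.600
ΔΔCt = 19.600 − 17.010 = 2.590
Fold change = 2^(−2.590) = 0.1661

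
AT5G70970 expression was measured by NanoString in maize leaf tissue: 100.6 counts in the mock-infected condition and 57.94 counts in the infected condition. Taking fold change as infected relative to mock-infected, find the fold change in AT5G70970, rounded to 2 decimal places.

0.58

Fold change = 57.94 / 100.6 = 0.576
AT5G70970 is downregulated.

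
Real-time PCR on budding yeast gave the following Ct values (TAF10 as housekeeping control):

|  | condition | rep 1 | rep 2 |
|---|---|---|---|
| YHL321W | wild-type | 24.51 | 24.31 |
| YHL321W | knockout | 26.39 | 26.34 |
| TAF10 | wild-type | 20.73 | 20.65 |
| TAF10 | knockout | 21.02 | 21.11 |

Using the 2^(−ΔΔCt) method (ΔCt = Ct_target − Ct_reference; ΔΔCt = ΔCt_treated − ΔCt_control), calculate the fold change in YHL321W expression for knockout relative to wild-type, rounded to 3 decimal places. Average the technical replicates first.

0.334

Mean Ct: YHL321W wild-type 24.410; YHL321W knockout 26.365; TAF10 wild-type 20.690; TAF10 knockout 21.065
ΔCt(wild-type) = 24.410 − 20.690 = 3.720
ΔCt(knockout) = 26.365 − 21.065 = 5.300
ΔΔCt = 5.300 − 3.720 = 1.580
Fold change = 2^(−1.580) = 0.3345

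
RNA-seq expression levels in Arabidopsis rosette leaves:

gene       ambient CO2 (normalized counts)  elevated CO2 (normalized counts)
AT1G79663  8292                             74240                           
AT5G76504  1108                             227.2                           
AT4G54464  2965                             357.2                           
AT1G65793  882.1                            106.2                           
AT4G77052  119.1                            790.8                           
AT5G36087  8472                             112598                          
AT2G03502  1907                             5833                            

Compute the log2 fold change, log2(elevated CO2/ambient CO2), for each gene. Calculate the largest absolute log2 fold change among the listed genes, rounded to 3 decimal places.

3.732

log2(74240/8292) = 3.162  (AT1G79663)
log2(227.2/1108) = -2.286  (AT5G76504)
log2(357.2/2965) = -3.053  (AT4G54464)
log2(106.2/882.1) = -3.054  (AT1G65793)
log2(790.8/119.1) = 2.731  (AT4G77052)
log2(112598/8472) = 3.732  (AT5G36087)
log2(5833/1907) = 1.613  (AT2G03502)
The largest magnitude belongs to AT5G36087.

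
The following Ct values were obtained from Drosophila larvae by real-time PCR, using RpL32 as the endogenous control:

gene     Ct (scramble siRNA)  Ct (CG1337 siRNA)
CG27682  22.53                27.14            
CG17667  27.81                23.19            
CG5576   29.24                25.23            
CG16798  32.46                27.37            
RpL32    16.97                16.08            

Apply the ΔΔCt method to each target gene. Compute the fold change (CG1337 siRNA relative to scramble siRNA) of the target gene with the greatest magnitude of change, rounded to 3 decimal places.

0.022

CG27682: ΔΔCt = (27.14−16.08) − (22.53−16.97) = 11.06 − 5.56 = 5.50; fold change = 2^-5.50 = 0.022
CG17667: ΔΔCt = (23.19−16.08) − (27.81−16.97) = 7.11 − 10.84 = -3.73; fold change = 2^3.73 = 13.269
CG5576: ΔΔCt = (25.23−16.08) − (29.24−16.97) = 9.15 − 12.27 = -3.12; fold change = 2^3.12 = 8.694
CG16798: ΔΔCt = (27.37−16.08) − (32.46−16.97) = 11.29 − 15.49 = -4.20; fold change = 2^4.20 = 18.379
CG27682 has the largest |ΔΔCt| = 5.50.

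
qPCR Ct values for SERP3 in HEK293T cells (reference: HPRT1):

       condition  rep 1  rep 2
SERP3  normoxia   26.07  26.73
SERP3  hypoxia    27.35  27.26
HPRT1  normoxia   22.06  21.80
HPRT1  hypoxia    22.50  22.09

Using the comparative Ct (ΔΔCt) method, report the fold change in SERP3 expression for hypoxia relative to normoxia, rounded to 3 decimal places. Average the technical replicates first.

0.688

Mean Ct: SERP3 normoxia 26.400; SERP3 hypoxia 27.305; HPRT1 normoxia 21.930; HPRT1 hypoxia 22.295
ΔCt(normoxia) = 26.400 − 21.930 = 4.470
ΔCt(hypoxia) = 27.305 − 22.295 = 5.010
ΔΔCt = 5.010 − 4.470 = 0.540
Fold change = 2^(−0.540) = 0.6878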